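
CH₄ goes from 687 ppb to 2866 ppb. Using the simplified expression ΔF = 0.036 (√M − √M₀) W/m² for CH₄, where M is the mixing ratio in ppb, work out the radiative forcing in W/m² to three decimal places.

CH₄: 0.036 × (√2866 − √687) = 0.036 × (53.5350 − 26.2107) = 0.036 × 27.3243 = 0.9837 W/m².

ΔF = 0.984 W/m²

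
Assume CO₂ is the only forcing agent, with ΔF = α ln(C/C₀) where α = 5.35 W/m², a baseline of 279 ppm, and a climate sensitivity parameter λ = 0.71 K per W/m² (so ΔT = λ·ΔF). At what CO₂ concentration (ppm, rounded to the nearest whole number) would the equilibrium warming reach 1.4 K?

C ≈ 403 ppm

Required forcing: ΔF = ΔT/λ = 1.4/0.71 = 1.9718 W/m².
Then ln(C/279) = ΔF/5.35 = 1.9718/5.35 = 0.36856.
So C = 279 × e^0.36856 = 279 × 1.44565 = 403.34 ppm.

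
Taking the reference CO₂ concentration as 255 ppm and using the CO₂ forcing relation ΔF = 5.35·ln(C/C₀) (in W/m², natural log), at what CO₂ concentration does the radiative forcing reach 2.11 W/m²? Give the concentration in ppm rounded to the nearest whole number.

C ≈ 378 ppm

Set 5.35 ln(C/255) = 2.11, so ln(C/255) = 2.11/5.35 = 0.39439.
Then C/255 = e^0.39439 = 1.48348, giving C = 255 × 1.48348 = 378.29 ppm.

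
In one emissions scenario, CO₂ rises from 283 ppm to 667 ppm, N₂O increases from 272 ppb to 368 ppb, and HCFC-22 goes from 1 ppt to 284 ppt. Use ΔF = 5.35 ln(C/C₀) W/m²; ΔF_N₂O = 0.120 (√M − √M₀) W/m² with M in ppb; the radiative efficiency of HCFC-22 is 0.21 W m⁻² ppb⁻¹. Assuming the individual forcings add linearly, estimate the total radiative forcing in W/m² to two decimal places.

CO₂: 5.35 × ln(667/283) = 5.35 × ln(2.35689) = 5.35 × 0.85734 = 4.5868 W/m².
N₂O: 0.120 × (√368 − √272) = 0.120 × (19.1833 − 16.4924) = 0.120 × 2.6909 = 0.3229 W/m².
HCFC-22: Δ = 284 − 1 = 283 ppt = 0.283 ppb; ΔF = 0.21 × 0.283 = 0.0594 W/m².
Total ΔF = 4.5868 + 0.3229 + 0.0594 = 4.9691 W/m².

ΔF = 4.97 W/m²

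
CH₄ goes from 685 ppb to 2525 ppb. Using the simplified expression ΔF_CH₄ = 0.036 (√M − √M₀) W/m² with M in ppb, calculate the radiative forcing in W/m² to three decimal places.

CH₄: 0.036 × (√2525 − √685) = 0.036 × (50.2494 − 26.1725) = 0.036 × 24.0769 = 0.8668 W/m².

ΔF = 0.867 W/m²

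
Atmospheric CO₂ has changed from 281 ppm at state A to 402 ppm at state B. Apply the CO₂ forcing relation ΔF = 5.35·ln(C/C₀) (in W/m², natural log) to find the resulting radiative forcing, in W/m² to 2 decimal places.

CO₂ absorption bands are partially saturated, so forcing scales with the logarithm of the concentration ratio.
CO₂: 5.35 × ln(402/281) = 5.35 × ln(1.43060) = 5.35 × 0.35809 = 1.9158 W/m².

ΔF = 1.92 W/m²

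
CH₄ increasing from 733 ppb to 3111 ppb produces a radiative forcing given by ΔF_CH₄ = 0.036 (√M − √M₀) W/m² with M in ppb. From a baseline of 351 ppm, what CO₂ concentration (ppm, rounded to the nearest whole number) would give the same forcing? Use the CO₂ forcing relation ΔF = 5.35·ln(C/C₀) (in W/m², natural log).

C ≈ 426 ppm

CH₄ forcing: 0.036 × (√3111 − √733) = 0.036 × (55.7763 − 27.0740) = 0.036 × 28.7023 = 1.03328 W/m².
Set 5.35 ln(C/351) = 1.03328: ln(C/351) = 1.03328/5.35 = 0.19314, so C = 351 × e^0.19314 = 351 × 1.21305 = 425.78 ppm.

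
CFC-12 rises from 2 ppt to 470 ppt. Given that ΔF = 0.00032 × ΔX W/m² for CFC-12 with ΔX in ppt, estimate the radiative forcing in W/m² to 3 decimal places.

CFC-12: ΔF = 0.00032 × (470 − 2) = 0.00032 × 468 = 0.1498 W/m².

ΔF = 0.150 W/m²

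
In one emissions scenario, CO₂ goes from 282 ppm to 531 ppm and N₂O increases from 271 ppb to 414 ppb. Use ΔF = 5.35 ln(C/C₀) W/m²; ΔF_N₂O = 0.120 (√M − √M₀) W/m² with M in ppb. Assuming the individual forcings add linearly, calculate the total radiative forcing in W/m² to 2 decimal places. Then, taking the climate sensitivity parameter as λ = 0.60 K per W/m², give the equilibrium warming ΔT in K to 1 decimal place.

CO₂: 5.35 × ln(531/282) = 5.35 × ln(1.88298) = 5.35 × 0.63286 = 3.3858 W/m².
N₂O: 0.120 × (√414 − √271) = 0.120 × (20.3470 − 16.4621) = 0.120 × 3.8849 = 0.4662 W/m².
Total ΔF = 3.3858 + 0.4662 = 3.8520 W/m².
ΔT = λ ΔF = 0.60 × 3.85 = 2.3100 K.

ΔF = 3.85 W/m²; ΔT = 2.3 K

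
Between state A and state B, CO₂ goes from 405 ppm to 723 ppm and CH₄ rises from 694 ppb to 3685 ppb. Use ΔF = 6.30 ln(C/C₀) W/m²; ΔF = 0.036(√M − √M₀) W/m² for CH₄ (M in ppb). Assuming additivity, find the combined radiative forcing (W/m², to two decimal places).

ΔF = 4.89 W/m²

CO₂: 6.30 × ln(723/405) = 6.30 × ln(1.78519) = 6.30 × 0.57952 = 3.6510 W/m².
CH₄: 0.036 × (√3685 − √694) = 0.036 × (60.7042 − 26.3439) = 0.036 × 34.3603 = 1.2370 W/m².
Total ΔF = 3.6510 + 1.2370 = 4.8880 W/m².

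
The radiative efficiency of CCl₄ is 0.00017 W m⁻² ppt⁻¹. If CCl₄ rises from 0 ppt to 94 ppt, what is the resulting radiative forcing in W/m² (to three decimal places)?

ΔF = 0.016 W/m²

CCl₄: ΔF = 0.00017 × (94 − 0) = 0.00017 × 94 = 0.0160 W/m².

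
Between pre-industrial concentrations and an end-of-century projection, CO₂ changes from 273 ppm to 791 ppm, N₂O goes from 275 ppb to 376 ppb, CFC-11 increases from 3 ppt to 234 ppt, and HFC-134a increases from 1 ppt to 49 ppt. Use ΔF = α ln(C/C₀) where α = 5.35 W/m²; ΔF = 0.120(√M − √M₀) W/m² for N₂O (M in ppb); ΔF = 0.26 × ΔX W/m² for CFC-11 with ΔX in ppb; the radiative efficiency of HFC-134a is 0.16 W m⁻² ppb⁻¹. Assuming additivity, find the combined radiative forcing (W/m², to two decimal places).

CO₂: 5.35 × ln(791/273) = 5.35 × ln(2.89744) = 5.35 × 1.06383 = 5.6915 W/m².
N₂O: 0.120 × (√376 − √275) = 0.120 × (19.3907 − 16.5831) = 0.120 × 2.8076 = 0.3369 W/m².
CFC-11: Δ = 234 − 3 = 231 ppt = 0.231 ppb; ΔF = 0.26 × 0.231 = 0.0601 W/m².
HFC-134a: Δ = 49 − 1 = 48 ppt = 0.048 ppb; ΔF = 0.16 × 0.048 = 0.0077 W/m².
Total ΔF = 5.6915 + 0.3369 + 0.0601 + 0.0077 = 6.0962 W/m².

ΔF = 6.10 W/m²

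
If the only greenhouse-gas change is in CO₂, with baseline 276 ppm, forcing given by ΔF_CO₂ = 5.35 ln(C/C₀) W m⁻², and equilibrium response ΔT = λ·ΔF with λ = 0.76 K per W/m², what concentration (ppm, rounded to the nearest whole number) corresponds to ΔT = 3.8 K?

C ≈ 703 ppm

Required forcing: ΔF = ΔT/λ = 3.8/0.76 = 5.0000 W/m².
Then ln(C/276) = ΔF/5.35 = 5.0000/5.35 = 0.93458.
So C = 276 × e^0.93458 = 276 × 2.54614 = 702.73 ppm.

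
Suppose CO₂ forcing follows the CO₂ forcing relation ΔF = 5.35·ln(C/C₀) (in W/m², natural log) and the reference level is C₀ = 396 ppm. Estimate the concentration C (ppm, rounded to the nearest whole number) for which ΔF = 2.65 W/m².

C ≈ 650 ppm

Set 5.35 ln(C/396) = 2.65, so ln(C/396) = 2.65/5.35 = 0.49533.
Then C/396 = e^0.49533 = 1.64104, giving C = 396 × 1.64104 = 649.85 ppm.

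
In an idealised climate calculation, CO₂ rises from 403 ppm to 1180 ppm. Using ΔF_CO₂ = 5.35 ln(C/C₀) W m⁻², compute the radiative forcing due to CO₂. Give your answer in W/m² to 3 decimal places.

CO₂ absorption bands are partially saturated, so forcing scales with the logarithm of the concentration ratio.
CO₂: 5.35 × ln(1180/403) = 5.35 × ln(2.92804) = 5.35 × 1.07433 = 5.7477 W/m².

ΔF = 5.748 W/m²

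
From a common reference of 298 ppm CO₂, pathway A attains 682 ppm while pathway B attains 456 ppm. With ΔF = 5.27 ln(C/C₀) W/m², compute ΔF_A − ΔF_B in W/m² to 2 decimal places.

ΔF_A = 5.27 ln(682/298) = 5.27 × 0.82794 = 4.3632 W/m².
ΔF_B = 5.27 ln(456/298) = 5.27 × 0.42540 = 2.2419 W/m².
Difference: 4.3632 − 2.2419 = 2.1213 W/m².

ΔF_A − ΔF_B = 2.12 W/m²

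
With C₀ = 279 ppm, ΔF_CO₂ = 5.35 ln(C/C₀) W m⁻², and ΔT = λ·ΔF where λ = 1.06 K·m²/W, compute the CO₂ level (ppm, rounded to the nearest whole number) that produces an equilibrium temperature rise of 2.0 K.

C ≈ 397 ppm

Required forcing: ΔF = ΔT/λ = 2.0/1.06 = 1.8868 W/m².
Then ln(C/279) = ΔF/5.35 = 1.8868/5.35 = 0.35267.
So C = 279 × e^0.35267 = 279 × 1.42286 = 396.98 ppm.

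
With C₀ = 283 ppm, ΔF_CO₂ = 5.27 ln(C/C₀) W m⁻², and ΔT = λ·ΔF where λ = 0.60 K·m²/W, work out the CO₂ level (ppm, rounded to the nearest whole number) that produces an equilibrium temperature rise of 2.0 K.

Required forcing: ΔF = ΔT/λ = 2.0/0.60 = 3.3333 W/m².
Then ln(C/283) = ΔF/5.27 = 3.3333/5.27 = 0.63250.
So C = 283 × e^0.63250 = 283 × 1.88231 = 532.69 ppm.

C ≈ 533 ppm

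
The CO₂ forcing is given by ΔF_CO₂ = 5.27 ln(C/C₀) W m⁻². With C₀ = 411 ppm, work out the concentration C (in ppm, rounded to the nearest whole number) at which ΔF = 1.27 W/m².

C ≈ 523 ppm

Set 5.27 ln(C/411) = 1.27, so ln(C/411) = 1.27/5.27 = 0.24099.
Then C/411 = e^0.24099 = 1.27251, giving C = 411 × 1.27251 = 523.00 ppm.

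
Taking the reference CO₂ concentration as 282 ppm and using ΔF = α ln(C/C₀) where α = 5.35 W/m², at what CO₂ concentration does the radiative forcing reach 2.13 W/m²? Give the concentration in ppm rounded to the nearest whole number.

Set 5.35 ln(C/282) = 2.13, so ln(C/282) = 2.13/5.35 = 0.39813.
Then C/282 = e^0.39813 = 1.48904, giving C = 282 × 1.48904 = 419.91 ppm.

C ≈ 420 ppm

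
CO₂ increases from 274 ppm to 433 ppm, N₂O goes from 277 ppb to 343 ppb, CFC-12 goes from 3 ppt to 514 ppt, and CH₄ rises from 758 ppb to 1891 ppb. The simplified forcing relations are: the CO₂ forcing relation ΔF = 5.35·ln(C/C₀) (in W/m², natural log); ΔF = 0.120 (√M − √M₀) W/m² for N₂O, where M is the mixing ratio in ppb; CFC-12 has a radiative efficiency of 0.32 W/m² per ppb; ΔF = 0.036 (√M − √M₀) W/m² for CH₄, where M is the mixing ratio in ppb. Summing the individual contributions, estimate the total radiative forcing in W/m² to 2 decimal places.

ΔF = 3.41 W/m²

CO₂: 5.35 × ln(433/274) = 5.35 × ln(1.58029) = 5.35 × 0.45761 = 2.4482 W/m².
N₂O: 0.120 × (√343 − √277) = 0.120 × (18.5203 − 16.6433) = 0.120 × 1.8770 = 0.2252 W/m².
CFC-12: Δ = 514 − 3 = 511 ppt = 0.511 ppb; ΔF = 0.32 × 0.511 = 0.1635 W/m².
CH₄: 0.036 × (√1891 − √758) = 0.036 × (43.4856 − 27.5318) = 0.036 × 15.9538 = 0.5743 W/m².
Total ΔF = 2.4482 + 0.2252 + 0.1635 + 0.5743 = 3.4112 W/m².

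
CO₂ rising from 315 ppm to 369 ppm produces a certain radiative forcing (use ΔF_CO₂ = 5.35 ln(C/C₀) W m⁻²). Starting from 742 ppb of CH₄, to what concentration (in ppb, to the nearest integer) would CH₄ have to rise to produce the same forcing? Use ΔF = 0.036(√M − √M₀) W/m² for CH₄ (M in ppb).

CO₂ forcing: 5.35 × ln(369/315) = 5.35 × 0.158224 = 0.84650 W/m².
Set 0.036(√M − √742) = 0.84650: √M = 0.84650/0.036 + √742 = 23.5139 + 27.2397 = 50.7536.
M = (50.7536)² = 2575.93 ppb.

M ≈ 2576 ppb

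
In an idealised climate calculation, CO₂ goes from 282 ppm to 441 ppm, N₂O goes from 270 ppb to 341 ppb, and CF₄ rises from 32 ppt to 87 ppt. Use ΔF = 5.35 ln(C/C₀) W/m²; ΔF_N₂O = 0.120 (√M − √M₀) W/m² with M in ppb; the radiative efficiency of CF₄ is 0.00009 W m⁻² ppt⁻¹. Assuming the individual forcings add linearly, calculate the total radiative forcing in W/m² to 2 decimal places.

CO₂: 5.35 × ln(441/282) = 5.35 × ln(1.56383) = 5.35 × 0.44714 = 2.3922 W/m².
N₂O: 0.120 × (√341 − √270) = 0.120 × (18.4662 − 16.4317) = 0.120 × 2.0345 = 0.2441 W/m².
CF₄: ΔF = 0.00009 × (87 − 32) = 0.00009 × 55 = 0.0050 W/m².
Total ΔF = 2.3922 + 0.2441 + 0.0050 = 2.6413 W/m².

ΔF = 2.64 W/m²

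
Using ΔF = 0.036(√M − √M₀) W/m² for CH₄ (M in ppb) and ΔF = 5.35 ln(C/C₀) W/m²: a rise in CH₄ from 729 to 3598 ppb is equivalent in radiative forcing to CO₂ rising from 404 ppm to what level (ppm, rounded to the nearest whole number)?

CH₄ forcing: 0.036 × (√3598 − √729) = 0.036 × (59.9833 − 27.0000) = 0.036 × 32.9833 = 1.18740 W/m².
Set 5.35 ln(C/404) = 1.18740: ln(C/404) = 1.18740/5.35 = 0.22194, so C = 404 × e^0.22194 = 404 × 1.24850 = 504.39 ppm.

C ≈ 504 ppm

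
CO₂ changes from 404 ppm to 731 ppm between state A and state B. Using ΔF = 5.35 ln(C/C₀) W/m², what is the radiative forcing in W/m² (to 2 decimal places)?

CO₂: 5.35 × ln(731/404) = 5.35 × ln(1.80941) = 5.35 × 0.59300 = 3.1726 W/m².

ΔF = 3.17 W/m²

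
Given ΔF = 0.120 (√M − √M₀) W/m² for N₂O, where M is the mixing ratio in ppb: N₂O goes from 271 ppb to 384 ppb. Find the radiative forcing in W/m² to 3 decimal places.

ΔF = 0.376 W/m²

N₂O: 0.120 × (√384 − √271) = 0.120 × (19.5959 − 16.4621) = 0.120 × 3.1338 = 0.3761 W/m².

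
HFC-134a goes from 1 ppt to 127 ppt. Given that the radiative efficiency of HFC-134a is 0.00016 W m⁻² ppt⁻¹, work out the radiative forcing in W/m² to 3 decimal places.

HFC-134a: ΔF = 0.00016 × (127 − 1) = 0.00016 × 126 = 0.0202 W/m².

ΔF = 0.020 W/m²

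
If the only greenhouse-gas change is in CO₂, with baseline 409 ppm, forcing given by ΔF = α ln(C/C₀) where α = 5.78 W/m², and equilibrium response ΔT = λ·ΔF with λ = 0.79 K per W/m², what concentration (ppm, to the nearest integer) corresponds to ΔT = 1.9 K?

Required forcing: ΔF = ΔT/λ = 1.9/0.79 = 2.4051 W/m².
Then ln(C/409) = ΔF/5.78 = 2.4051/5.78 = 0.41611.
So C = 409 × e^0.41611 = 409 × 1.51605 = 620.06 ppm.

C ≈ 620 ppm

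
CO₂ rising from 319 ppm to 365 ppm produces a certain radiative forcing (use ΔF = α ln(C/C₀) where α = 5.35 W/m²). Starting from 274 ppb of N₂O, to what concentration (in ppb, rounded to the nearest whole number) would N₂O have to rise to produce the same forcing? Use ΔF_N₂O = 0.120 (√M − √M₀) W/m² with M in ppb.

CO₂ forcing: 5.35 × ln(365/319) = 5.35 × 0.134706 = 0.72068 W/m².
Set 0.120(√M − √274) = 0.72068: √M = 0.72068/0.120 + √274 = 6.0057 + 16.5529 = 22.5586.
M = (22.5586)² = 508.89 ppb.

M ≈ 509 ppb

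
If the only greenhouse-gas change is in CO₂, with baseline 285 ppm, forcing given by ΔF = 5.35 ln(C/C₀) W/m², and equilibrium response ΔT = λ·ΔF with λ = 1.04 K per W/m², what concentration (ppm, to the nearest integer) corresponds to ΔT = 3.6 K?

C ≈ 544 ppm

Required forcing: ΔF = ΔT/λ = 3.6/1.04 = 3.4615 W/m².
Then ln(C/285) = ΔF/5.35 = 3.4615/5.35 = 0.64701.
So C = 285 × e^0.64701 = 285 × 1.90982 = 544.30 ppm.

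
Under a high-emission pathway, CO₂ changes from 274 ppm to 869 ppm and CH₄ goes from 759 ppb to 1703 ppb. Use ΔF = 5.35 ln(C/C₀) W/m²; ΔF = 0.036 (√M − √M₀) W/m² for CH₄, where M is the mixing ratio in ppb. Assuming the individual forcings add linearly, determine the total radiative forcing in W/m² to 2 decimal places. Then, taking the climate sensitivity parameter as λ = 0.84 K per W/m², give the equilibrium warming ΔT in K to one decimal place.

ΔF = 6.67 W/m²; ΔT = 5.6 K

CO₂: 5.35 × ln(869/274) = 5.35 × ln(3.17153) = 5.35 × 1.15421 = 6.1750 W/m².
CH₄: 0.036 × (√1703 − √759) = 0.036 × (41.2674 − 27.5500) = 0.036 × 13.7174 = 0.4938 W/m².
Total ΔF = 6.1750 + 0.4938 = 6.6688 W/m².
ΔT = λ ΔF = 0.84 × 6.67 = 5.6028 K.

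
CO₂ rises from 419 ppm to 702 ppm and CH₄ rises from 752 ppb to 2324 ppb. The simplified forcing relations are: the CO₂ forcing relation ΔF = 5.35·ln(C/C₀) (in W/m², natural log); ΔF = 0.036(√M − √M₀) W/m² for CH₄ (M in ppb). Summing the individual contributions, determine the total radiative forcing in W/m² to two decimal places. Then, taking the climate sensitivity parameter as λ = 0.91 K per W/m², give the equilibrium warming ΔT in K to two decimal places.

ΔF = 3.51 W/m²; ΔT = 3.19 K

CO₂: 5.35 × ln(702/419) = 5.35 × ln(1.67542) = 5.35 × 0.51606 = 2.7609 W/m².
CH₄: 0.036 × (√2324 − √752) = 0.036 × (48.2079 − 27.4226) = 0.036 × 20.7853 = 0.7483 W/m².
Total ΔF = 2.7609 + 0.7483 = 3.5092 W/m².
ΔT = λ ΔF = 0.91 × 3.51 = 3.1941 K.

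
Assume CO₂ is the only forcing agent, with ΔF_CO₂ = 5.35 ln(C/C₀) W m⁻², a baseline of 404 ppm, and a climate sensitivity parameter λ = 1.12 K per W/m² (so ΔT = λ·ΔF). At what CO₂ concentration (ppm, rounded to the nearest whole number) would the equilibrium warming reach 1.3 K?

Required forcing: ΔF = ΔT/λ = 1.3/1.12 = 1.1607 W/m².
Then ln(C/404) = ΔF/5.35 = 1.1607/5.35 = 0.21695.
So C = 404 × e^0.21695 = 404 × 1.24228 = 501.88 ppm.

C ≈ 502 ppm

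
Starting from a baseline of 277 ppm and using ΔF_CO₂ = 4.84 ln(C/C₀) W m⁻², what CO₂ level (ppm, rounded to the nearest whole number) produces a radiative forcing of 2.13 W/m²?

C ≈ 430 ppm

Set 4.84 ln(C/277) = 2.13, so ln(C/277) = 2.13/4.84 = 0.44008.
Then C/277 = e^0.44008 = 1.55283, giving C = 277 × 1.55283 = 430.13 ppm.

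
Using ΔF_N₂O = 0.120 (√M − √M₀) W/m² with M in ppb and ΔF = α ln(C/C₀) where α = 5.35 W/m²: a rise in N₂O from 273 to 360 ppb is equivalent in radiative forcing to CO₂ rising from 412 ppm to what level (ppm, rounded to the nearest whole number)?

N₂O forcing: 0.120 × (√360 − √273) = 0.120 × (18.9737 − 16.5227) = 0.120 × 2.4510 = 0.29412 W/m².
Set 5.35 ln(C/412) = 0.29412: ln(C/412) = 0.29412/5.35 = 0.05498, so C = 412 × e^0.05498 = 412 × 1.05652 = 435.29 ppm.

C ≈ 435 ppm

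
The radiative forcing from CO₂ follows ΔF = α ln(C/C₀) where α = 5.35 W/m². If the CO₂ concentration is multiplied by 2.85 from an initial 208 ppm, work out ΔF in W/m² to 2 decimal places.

Because the forcing depends only on the ratio C/C₀, the initial concentration does not enter.
ΔF = 5.35 × ln(2.85) = 5.35 × 1.04732 = 5.6032 W/m².

ΔF = 5.60 W/m²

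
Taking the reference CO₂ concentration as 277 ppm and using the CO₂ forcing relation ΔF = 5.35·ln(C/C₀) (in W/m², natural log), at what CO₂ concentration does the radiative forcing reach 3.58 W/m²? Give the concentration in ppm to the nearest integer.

Set 5.35 ln(C/277) = 3.58, so ln(C/277) = 3.58/5.35 = 0.66916.
Then C/277 = e^0.66916 = 1.95260, giving C = 277 × 1.95260 = 540.87 ppm.

C ≈ 541 ppm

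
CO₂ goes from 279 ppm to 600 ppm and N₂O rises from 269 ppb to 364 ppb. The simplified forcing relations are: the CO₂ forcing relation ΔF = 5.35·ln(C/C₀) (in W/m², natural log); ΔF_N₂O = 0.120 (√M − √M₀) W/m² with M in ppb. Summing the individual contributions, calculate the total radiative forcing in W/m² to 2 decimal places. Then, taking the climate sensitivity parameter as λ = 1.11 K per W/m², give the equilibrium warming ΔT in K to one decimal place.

ΔF = 4.42 W/m²; ΔT = 4.9 K

CO₂: 5.35 × ln(600/279) = 5.35 × ln(2.15054) = 5.35 × 0.76572 = 4.0966 W/m².
N₂O: 0.120 × (√364 − √269) = 0.120 × (19.0788 − 16.4012) = 0.120 × 2.6776 = 0.3213 W/m².
Total ΔF = 4.0966 + 0.3213 = 4.4179 W/m².
ΔT = λ ΔF = 1.11 × 4.42 = 4.9062 K.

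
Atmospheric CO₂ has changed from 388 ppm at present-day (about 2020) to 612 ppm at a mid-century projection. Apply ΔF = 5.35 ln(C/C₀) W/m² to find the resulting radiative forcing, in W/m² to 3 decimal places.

ΔF = 2.438 W/m²

CO₂: 5.35 × ln(612/388) = 5.35 × ln(1.57732) = 5.35 × 0.45573 = 2.4382 W/m².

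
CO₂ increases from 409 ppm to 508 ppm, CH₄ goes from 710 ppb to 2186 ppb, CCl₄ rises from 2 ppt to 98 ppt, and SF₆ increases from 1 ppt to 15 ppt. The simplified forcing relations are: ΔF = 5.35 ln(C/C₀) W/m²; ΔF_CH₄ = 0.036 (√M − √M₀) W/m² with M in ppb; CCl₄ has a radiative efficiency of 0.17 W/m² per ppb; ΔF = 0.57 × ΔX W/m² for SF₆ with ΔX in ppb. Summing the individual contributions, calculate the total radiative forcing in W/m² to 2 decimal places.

CO₂: 5.35 × ln(508/409) = 5.35 × ln(1.24205) = 5.35 × 0.21676 = 1.1597 W/m².
CH₄: 0.036 × (√2186 − √710) = 0.036 × (46.7547 − 26.6458) = 0.036 × 20.1089 = 0.7239 W/m².
CCl₄: Δ = 98 − 2 = 96 ppt = 0.096 ppb; ΔF = 0.17 × 0.096 = 0.0163 W/m².
SF₆: Δ = 15 − 1 = 14 ppt = 0.014 ppb; ΔF = 0.57 × 0.014 = 0.0080 W/m².
Total ΔF = 1.1597 + 0.7239 + 0.0163 + 0.0080 = 1.9079 W/m².

ΔF = 1.91 W/m²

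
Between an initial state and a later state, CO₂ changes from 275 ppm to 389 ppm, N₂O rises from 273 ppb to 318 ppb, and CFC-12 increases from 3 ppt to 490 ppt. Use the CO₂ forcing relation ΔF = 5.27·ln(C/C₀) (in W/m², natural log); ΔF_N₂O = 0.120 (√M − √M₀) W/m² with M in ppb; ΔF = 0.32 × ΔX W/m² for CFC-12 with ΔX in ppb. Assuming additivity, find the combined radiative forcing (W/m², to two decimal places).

CO₂: 5.27 × ln(389/275) = 5.27 × ln(1.41455) = 5.27 × 0.34681 = 1.8277 W/m².
N₂O: 0.120 × (√318 − √273) = 0.120 × (17.8326 − 16.5227) = 0.120 × 1.3099 = 0.1572 W/m².
CFC-12: Δ = 490 − 3 = 487 ppt = 0.487 ppb; ΔF = 0.32 × 0.487 = 0.1558 W/m².
Total ΔF = 1.8277 + 0.1572 + 0.1558 = 2.1407 W/m².

ΔF = 2.14 W/m²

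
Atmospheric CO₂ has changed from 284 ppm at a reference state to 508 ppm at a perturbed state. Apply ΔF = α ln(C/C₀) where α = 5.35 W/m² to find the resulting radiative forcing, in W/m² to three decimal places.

CO₂ absorption bands are partially saturated, so forcing scales with the logarithm of the concentration ratio.
CO₂: 5.35 × ln(508/284) = 5.35 × ln(1.78873) = 5.35 × 0.58151 = 3.1111 W/m².

ΔF = 3.111 W/m²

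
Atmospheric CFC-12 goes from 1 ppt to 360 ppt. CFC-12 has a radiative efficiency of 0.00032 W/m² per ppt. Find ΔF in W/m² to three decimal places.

CFC-12: ΔF = 0.00032 × (360 − 1) = 0.00032 × 359 = 0.1149 W/m².

ΔF = 0.115 W/m²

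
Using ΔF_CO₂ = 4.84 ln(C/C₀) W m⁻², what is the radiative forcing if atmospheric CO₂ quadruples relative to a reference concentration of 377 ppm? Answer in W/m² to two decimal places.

ΔF = 6.71 W/m²

Because the forcing depends only on the ratio C/C₀, the initial concentration does not enter.
ΔF = 4.84 × ln(4) = 4.84 × 1.38629 = 6.7096 W/m².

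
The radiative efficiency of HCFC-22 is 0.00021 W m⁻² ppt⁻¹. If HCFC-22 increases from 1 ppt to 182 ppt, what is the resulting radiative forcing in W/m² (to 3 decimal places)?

ΔF = 0.038 W/m²

HCFC-22: ΔF = 0.00021 × (182 − 1) = 0.00021 × 181 = 0.0380 W/m².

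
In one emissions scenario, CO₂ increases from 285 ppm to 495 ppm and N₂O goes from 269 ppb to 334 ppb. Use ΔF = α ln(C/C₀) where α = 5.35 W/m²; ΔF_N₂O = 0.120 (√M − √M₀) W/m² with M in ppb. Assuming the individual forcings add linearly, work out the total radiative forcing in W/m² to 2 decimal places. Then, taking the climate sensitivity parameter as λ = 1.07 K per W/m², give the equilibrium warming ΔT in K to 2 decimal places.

ΔF = 3.18 W/m²; ΔT = 3.40 K

CO₂: 5.35 × ln(495/285) = 5.35 × ln(1.73684) = 5.35 × 0.55207 = 2.9536 W/m².
N₂O: 0.120 × (√334 − √269) = 0.120 × (18.2757 − 16.4012) = 0.120 × 1.8745 = 0.2249 W/m².
Total ΔF = 2.9536 + 0.2249 = 3.1785 W/m².
ΔT = λ ΔF = 1.07 × 3.18 = 3.4026 K.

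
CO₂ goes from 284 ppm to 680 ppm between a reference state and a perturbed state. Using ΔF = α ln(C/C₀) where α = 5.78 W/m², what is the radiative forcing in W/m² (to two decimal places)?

CO₂: 5.78 × ln(680/284) = 5.78 × ln(2.39437) = 5.78 × 0.87312 = 5.0466 W/m².

ΔF = 5.05 W/m²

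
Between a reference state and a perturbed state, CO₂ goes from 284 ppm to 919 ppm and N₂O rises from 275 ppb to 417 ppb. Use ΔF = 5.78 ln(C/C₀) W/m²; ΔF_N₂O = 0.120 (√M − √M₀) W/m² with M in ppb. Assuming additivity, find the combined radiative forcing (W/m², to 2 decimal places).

CO₂: 5.78 × ln(919/284) = 5.78 × ln(3.23592) = 5.78 × 1.17431 = 6.7875 W/m².
N₂O: 0.120 × (√417 − √275) = 0.120 × (20.4206 − 16.5831) = 0.120 × 3.8375 = 0.4605 W/m².
Total ΔF = 6.7875 + 0.4605 = 7.2480 W/m².

ΔF = 7.25 W/m²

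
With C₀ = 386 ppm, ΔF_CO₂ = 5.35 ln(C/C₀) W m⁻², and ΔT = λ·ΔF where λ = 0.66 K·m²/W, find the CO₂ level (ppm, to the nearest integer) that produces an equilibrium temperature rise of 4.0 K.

C ≈ 1198 ppm

Required forcing: ΔF = ΔT/λ = 4.0/0.66 = 6.0606 W/m².
Then ln(C/386) = ΔF/5.35 = 6.0606/5.35 = 1.13282.
So C = 386 × e^1.13282 = 386 × 3.10440 = 1198.30 ppm.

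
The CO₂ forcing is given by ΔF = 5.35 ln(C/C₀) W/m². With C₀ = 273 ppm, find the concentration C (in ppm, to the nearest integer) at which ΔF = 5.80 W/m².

C ≈ 807 ppm

Set 5.35 ln(C/273) = 5.80, so ln(C/273) = 5.80/5.35 = 1.08411.
Then C/273 = e^1.08411 = 2.95681, giving C = 273 × 2.95681 = 807.21 ppm.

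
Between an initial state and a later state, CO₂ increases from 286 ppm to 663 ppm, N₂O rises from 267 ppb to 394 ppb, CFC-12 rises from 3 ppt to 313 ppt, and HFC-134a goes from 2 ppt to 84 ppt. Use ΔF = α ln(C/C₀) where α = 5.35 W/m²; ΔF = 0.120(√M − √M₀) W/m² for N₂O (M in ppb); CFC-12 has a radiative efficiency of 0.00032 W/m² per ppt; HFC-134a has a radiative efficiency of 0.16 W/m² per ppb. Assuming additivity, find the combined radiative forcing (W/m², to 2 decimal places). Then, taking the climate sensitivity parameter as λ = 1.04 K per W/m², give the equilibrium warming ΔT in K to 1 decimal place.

CO₂: 5.35 × ln(663/286) = 5.35 × ln(2.31818) = 5.35 × 0.84078 = 4.4982 W/m².
N₂O: 0.120 × (√394 − √267) = 0.120 × (19.8494 − 16.3401) = 0.120 × 3.5093 = 0.4211 W/m².
CFC-12: ΔF = 0.00032 × (313 − 3) = 0.00032 × 310 = 0.0992 W/m².
HFC-134a: Δ = 84 − 2 = 82 ppt = 0.082 ppb; ΔF = 0.16 × 0.082 = 0.0131 W/m².
Total ΔF = 4.4982 + 0.4211 + 0.0992 + 0.0131 = 5.0316 W/m².
ΔT = λ ΔF = 1.04 × 5.03 = 5.2312 K.

ΔF = 5.03 W/m²; ΔT = 5.2 K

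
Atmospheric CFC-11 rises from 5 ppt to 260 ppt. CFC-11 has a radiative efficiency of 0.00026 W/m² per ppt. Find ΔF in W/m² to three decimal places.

ΔF = 0.066 W/m²

CFC-11: ΔF = 0.00026 × (260 − 5) = 0.00026 × 255 = 0.0663 W/m².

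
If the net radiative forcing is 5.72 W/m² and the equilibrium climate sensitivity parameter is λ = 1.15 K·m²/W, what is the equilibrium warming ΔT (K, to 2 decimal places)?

ΔT = λ ΔF = 1.15 × 5.72 = 6.5780 K.

ΔT = 6.58 K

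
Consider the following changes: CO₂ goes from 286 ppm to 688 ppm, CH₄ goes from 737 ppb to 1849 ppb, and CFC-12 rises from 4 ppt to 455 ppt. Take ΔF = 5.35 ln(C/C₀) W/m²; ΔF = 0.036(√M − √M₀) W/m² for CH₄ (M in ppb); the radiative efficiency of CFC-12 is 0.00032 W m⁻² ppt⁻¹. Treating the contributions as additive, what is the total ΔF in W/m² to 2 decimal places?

CO₂: 5.35 × ln(688/286) = 5.35 × ln(2.40559) = 5.35 × 0.87780 = 4.6962 W/m².
CH₄: 0.036 × (√1849 − √737) = 0.036 × (43.0000 − 27.1477) = 0.036 × 15.8523 = 0.5707 W/m².
CFC-12: ΔF = 0.00032 × (455 − 4) = 0.00032 × 451 = 0.1443 W/m².
Total ΔF = 4.6962 + 0.5707 + 0.1443 = 5.4112 W/m².

ΔF = 5.41 W/m²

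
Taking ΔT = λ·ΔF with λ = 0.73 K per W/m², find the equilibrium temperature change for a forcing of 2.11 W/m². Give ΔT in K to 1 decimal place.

ΔT = λ ΔF = 0.73 × 2.11 = 1.5403 K.

ΔT = 1.5 K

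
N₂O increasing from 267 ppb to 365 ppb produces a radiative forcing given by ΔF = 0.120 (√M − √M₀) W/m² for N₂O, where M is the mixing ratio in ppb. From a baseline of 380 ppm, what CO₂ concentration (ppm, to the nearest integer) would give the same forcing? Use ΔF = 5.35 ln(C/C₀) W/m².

N₂O forcing: 0.120 × (√365 − √267) = 0.120 × (19.1050 − 16.3401) = 0.120 × 2.7649 = 0.33179 W/m².
Set 5.35 ln(C/380) = 0.33179: ln(C/380) = 0.33179/5.35 = 0.06202, so C = 380 × e^0.06202 = 380 × 1.06398 = 404.31 ppm.

C ≈ 404 ppm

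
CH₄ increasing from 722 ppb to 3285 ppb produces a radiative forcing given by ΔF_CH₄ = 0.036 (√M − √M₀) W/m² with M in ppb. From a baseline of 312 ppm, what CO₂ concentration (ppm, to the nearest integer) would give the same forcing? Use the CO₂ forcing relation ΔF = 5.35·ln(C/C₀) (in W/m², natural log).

C ≈ 383 ppm

CH₄ forcing: 0.036 × (√3285 − √722) = 0.036 × (57.3149 − 26.8701) = 0.036 × 30.4448 = 1.09601 W/m².
Set 5.35 ln(C/312) = 1.09601: ln(C/312) = 1.09601/5.35 = 0.20486, so C = 312 × e^0.20486 = 312 × 1.22735 = 382.93 ppm.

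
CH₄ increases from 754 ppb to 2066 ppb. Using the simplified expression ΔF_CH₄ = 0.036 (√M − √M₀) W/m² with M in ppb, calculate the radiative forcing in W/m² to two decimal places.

ΔF = 0.65 W/m²

CH₄: 0.036 × (√2066 − √754) = 0.036 × (45.4533 − 27.4591) = 0.036 × 17.9942 = 0.6478 W/m².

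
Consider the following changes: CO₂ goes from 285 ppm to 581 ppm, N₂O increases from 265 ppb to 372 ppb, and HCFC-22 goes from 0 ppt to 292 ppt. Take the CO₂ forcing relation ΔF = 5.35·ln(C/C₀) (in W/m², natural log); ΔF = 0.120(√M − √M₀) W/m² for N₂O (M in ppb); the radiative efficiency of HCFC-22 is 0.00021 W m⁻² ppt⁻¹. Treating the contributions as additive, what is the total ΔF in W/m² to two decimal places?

ΔF = 4.23 W/m²

CO₂: 5.35 × ln(581/285) = 5.35 × ln(2.03860) = 5.35 × 0.71226 = 3.8106 W/m².
N₂O: 0.120 × (√372 − √265) = 0.120 × (19.2873 − 16.2788) = 0.120 × 3.0085 = 0.3610 W/m².
HCFC-22: ΔF = 0.00021 × (292 − 0) = 0.00021 × 292 = 0.0613 W/m².
Total ΔF = 3.8106 + 0.3610 + 0.0613 = 4.2329 W/m².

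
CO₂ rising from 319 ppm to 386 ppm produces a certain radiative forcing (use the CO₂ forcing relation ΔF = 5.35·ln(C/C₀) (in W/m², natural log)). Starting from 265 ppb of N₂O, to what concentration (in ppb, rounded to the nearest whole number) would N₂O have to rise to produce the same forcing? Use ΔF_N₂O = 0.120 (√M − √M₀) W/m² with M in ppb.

CO₂ forcing: 5.35 × ln(386/319) = 5.35 × 0.190646 = 1.01996 W/m².
Set 0.120(√M − √265) = 1.01996: √M = 1.01996/0.120 + √265 = 8.4997 + 16.2788 = 24.7785.
M = (24.7785)² = 613.97 ppb.

M ≈ 614 ppb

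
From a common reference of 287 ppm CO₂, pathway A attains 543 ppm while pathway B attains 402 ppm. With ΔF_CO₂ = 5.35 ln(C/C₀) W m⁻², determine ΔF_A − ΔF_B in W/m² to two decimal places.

ΔF_A − ΔF_B = 1.61 W/m²

ΔF_A = 5.35 ln(543/287) = 5.35 × 0.63763 = 3.4113 W/m².
ΔF_B = 5.35 ln(402/287) = 5.35 × 0.33697 = 1.8028 W/m².
Difference: 3.4113 − 1.8028 = 1.6085 W/m².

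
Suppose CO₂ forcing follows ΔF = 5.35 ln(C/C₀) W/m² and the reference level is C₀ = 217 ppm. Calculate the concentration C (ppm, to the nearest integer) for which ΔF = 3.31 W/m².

C ≈ 403 ppm

Set 5.35 ln(C/217) = 3.31, so ln(C/217) = 3.31/5.35 = 0.61869.
Then C/217 = e^0.61869 = 1.85649, giving C = 217 × 1.85649 = 402.86 ppm.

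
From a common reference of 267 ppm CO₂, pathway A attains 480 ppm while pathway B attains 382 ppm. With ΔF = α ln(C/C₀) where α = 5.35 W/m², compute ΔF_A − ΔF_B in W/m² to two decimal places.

ΔF_A = 5.35 ln(480/267) = 5.35 × 0.58654 = 3.1380 W/m².
ΔF_B = 5.35 ln(382/267) = 5.35 × 0.35817 = 1.9162 W/m².
Difference: 3.1380 − 1.9162 = 1.2218 W/m².
(Equivalently, ΔF_A − ΔF_B = 5.35 ln(480/382) = 5.35 × 0.22837 = 1.2218 W/m².)

ΔF_A − ΔF_B = 1.22 W/m²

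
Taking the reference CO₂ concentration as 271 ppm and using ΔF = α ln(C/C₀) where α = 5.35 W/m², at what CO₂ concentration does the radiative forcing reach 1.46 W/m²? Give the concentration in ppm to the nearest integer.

C ≈ 356 ppm

Set 5.35 ln(C/271) = 1.46, so ln(C/271) = 1.46/5.35 = 0.27290.
Then C/271 = e^0.27290 = 1.31377, giving C = 271 × 1.31377 = 356.03 ppm.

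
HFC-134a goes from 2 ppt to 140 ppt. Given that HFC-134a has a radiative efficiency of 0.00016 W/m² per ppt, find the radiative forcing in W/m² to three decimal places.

ΔF = 0.022 W/m²

HFC-134a: ΔF = 0.00016 × (140 − 2) = 0.00016 × 138 = 0.0221 W/m².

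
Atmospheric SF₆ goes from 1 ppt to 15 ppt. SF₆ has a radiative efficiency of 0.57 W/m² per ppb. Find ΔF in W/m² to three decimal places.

SF₆: Δ = 15 − 1 = 14 ppt = 0.014 ppb; ΔF = 0.57 × 0.014 = 0.0080 W/m².

ΔF = 0.008 W/m²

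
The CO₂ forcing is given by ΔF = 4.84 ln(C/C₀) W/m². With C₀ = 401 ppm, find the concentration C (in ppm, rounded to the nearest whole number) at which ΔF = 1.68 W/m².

Set 4.84 ln(C/401) = 1.68, so ln(C/401) = 1.68/4.84 = 0.34711.
Then C/401 = e^0.34711 = 1.41497, giving C = 401 × 1.41497 = 567.40 ppm.

C ≈ 567 ppm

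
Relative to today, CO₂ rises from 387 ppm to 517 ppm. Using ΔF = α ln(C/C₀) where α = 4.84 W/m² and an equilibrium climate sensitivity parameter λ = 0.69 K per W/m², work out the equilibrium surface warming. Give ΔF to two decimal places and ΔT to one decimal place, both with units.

ΔF = 1.40 W/m²; ΔT = 1.0 K

CO₂: 4.84 × ln(517/387) = 4.84 × ln(1.33592) = 4.84 × 0.28962 = 1.4018 W/m².
ΔT = λ ΔF = 0.69 × 1.40 = 0.9660 K.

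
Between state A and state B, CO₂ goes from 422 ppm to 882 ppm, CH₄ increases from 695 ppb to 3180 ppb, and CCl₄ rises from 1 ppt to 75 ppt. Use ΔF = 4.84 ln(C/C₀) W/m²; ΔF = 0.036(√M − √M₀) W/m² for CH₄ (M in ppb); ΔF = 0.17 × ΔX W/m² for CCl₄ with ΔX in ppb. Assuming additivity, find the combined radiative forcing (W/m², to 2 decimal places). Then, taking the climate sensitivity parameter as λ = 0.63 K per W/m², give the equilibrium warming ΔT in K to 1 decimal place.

CO₂: 4.84 × ln(882/422) = 4.84 × ln(2.09005) = 4.84 × 0.73719 = 3.5680 W/m².
CH₄: 0.036 × (√3180 − √695) = 0.036 × (56.3915 − 26.3629) = 0.036 × 30.0286 = 1.0810 W/m².
CCl₄: Δ = 75 − 1 = 74 ppt = 0.074 ppb; ΔF = 0.17 × 0.074 = 0.0126 W/m².
Total ΔF = 3.5680 + 1.0810 + 0.0126 = 4.6616 W/m².
ΔT = λ ΔF = 0.63 × 4.66 = 2.9358 K.

ΔF = 4.66 W/m²; ΔT = 2.9 K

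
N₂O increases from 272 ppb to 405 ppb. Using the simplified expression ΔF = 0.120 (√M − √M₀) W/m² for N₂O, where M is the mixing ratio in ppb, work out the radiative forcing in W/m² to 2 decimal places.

N₂O: 0.120 × (√405 − √272) = 0.120 × (20.1246 − 16.4924) = 0.120 × 3.6322 = 0.4359 W/m².

ΔF = 0.44 W/m²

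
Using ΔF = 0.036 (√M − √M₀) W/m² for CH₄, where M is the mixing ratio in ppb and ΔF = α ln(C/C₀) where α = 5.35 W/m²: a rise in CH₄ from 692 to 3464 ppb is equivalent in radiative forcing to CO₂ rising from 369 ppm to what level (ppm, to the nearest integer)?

C ≈ 459 ppm

CH₄ forcing: 0.036 × (√3464 − √692) = 0.036 × (58.8558 − 26.3059) = 0.036 × 32.5499 = 1.17180 W/m².
Set 5.35 ln(C/369) = 1.17180: ln(C/369) = 1.17180/5.35 = 0.21903, so C = 369 × e^0.21903 = 369 × 1.24487 = 459.36 ppm.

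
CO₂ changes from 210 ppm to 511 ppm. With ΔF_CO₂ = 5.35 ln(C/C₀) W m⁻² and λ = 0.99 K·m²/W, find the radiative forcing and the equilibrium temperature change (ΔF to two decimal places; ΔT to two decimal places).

CO₂: 5.35 × ln(511/210) = 5.35 × ln(2.43333) = 5.35 × 0.88926 = 4.7575 W/m².
ΔT = λ ΔF = 0.99 × 4.76 = 4.7124 K.

ΔF = 4.76 W/m²; ΔT = 4.71 K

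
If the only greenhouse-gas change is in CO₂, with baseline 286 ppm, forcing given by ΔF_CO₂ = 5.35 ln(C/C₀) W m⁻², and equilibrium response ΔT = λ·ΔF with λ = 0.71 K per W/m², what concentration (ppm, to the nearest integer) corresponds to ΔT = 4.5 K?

C ≈ 935 ppm

Required forcing: ΔF = ΔT/λ = 4.5/0.71 = 6.3380 W/m².
Then ln(C/286) = ΔF/5.35 = 6.3380/5.35 = 1.18467.
So C = 286 × e^1.18467 = 286 × 3.26961 = 935.11 ppm.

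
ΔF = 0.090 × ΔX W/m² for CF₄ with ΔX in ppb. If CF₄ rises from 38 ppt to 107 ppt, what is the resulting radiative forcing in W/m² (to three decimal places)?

ΔF = 0.006 W/m²

CF₄: Δ = 107 − 38 = 69 ppt = 0.069 ppb; ΔF = 0.090 × 0.069 = 0.0062 W/m².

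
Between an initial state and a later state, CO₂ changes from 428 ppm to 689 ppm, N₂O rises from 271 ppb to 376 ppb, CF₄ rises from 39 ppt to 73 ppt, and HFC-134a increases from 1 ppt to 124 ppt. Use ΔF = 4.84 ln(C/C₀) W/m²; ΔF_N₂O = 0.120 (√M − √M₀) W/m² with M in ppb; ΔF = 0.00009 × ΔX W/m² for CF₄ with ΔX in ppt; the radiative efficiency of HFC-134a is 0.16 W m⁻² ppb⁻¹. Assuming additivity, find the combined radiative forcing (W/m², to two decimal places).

ΔF = 2.68 W/m²

CO₂: 4.84 × ln(689/428) = 4.84 × ln(1.60981) = 4.84 × 0.47612 = 2.3044 W/m².
N₂O: 0.120 × (√376 − √271) = 0.120 × (19.3907 − 16.4621) = 0.120 × 2.9286 = 0.3514 W/m².
CF₄: ΔF = 0.00009 × (73 − 39) = 0.00009 × 34 = 0.0031 W/m².
HFC-134a: Δ = 124 − 1 = 123 ppt = 0.123 ppb; ΔF = 0.16 × 0.123 = 0.0197 W/m².
Total ΔF = 2.3044 + 0.3514 + 0.0031 + 0.0197 = 2.6786 W/m².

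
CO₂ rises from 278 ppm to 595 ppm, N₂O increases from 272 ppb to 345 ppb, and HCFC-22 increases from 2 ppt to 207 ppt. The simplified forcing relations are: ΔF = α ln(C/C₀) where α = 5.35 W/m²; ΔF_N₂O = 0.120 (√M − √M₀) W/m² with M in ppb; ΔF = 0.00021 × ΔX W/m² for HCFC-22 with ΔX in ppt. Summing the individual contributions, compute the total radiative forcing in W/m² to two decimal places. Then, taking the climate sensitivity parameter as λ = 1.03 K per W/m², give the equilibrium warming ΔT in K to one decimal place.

CO₂: 5.35 × ln(595/278) = 5.35 × ln(2.14029) = 5.35 × 0.76094 = 4.0710 W/m².
N₂O: 0.120 × (√345 − √272) = 0.120 × (18.5742 − 16.4924) = 0.120 × 2.0818 = 0.2498 W/m².
HCFC-22: ΔF = 0.00021 × (207 − 2) = 0.00021 × 205 = 0.0431 W/m².
Total ΔF = 4.0710 + 0.2498 + 0.0431 = 4.3639 W/m².
ΔT = λ ΔF = 1.03 × 4.36 = 4.4908 K.

ΔF = 4.36 W/m²; ΔT = 4.5 K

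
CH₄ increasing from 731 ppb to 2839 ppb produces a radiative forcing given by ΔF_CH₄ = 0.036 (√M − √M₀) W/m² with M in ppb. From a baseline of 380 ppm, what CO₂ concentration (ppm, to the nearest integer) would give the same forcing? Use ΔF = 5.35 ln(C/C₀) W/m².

CH₄ forcing: 0.036 × (√2839 − √731) = 0.036 × (53.2823 − 27.0370) = 0.036 × 26.2453 = 0.94483 W/m².
Set 5.35 ln(C/380) = 0.94483: ln(C/380) = 0.94483/5.35 = 0.17660, so C = 380 × e^0.17660 = 380 × 1.19315 = 453.40 ppm.

C ≈ 453 ppm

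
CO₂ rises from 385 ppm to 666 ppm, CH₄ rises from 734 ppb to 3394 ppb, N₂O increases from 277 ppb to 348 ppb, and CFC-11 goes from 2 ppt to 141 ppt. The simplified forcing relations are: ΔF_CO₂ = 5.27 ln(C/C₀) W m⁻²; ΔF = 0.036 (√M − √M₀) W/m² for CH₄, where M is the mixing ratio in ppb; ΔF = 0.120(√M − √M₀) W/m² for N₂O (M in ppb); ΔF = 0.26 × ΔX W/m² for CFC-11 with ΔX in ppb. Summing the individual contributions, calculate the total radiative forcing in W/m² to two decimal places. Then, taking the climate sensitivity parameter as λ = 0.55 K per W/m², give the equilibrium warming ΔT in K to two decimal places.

CO₂: 5.27 × ln(666/385) = 5.27 × ln(1.72987) = 5.27 × 0.54805 = 2.8882 W/m².
CH₄: 0.036 × (√3394 − √734) = 0.036 × (58.2580 − 27.0924) = 0.036 × 31.1656 = 1.1220 W/m².
N₂O: 0.120 × (√348 − √277) = 0.120 × (18.6548 − 16.6433) = 0.120 × 2.0115 = 0.2414 W/m².
CFC-11: Δ = 141 − 2 = 139 ppt = 0.139 ppb; ΔF = 0.26 × 0.139 = 0.0361 W/m².
Total ΔF = 2.8882 + 1.1220 + 0.2414 + 0.0361 = 4.2877 W/m².
ΔT = λ ΔF = 0.55 × 4.29 = 2.3595 K.

ΔF = 4.29 W/m²; ΔT = 2.36 K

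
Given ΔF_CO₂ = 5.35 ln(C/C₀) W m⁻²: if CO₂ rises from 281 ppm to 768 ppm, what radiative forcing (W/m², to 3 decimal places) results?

ΔF = 5.379 W/m²

CO₂ absorption bands are partially saturated, so forcing scales with the logarithm of the concentration ratio.
CO₂: 5.35 × ln(768/281) = 5.35 × ln(2.73310) = 5.35 × 1.00544 = 5.3791 W/m².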